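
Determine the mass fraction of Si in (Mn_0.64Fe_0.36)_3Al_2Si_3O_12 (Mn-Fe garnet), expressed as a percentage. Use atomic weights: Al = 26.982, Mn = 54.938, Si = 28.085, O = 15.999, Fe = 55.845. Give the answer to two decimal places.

16.99 weight percent

M((Mn_0.64Fe_0.36)_3Al_2Si_3O_12) = 496.001 g/mol.
Si contributes 3 × 28.085 = 84.255 g per mole.
84.255/496.001 = 0.1699 → 16.99%.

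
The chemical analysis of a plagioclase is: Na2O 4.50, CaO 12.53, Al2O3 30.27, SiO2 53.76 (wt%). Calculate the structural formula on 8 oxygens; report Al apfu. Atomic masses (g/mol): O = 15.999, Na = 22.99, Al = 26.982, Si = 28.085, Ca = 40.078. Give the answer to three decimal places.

Na2O (M=61.979): mol = 0.07261; Na = 0.14522, O = 0.07261.
CaO (M=56.077): mol = 0.22344; Ca = 0.22344, O = 0.22344.
Al2O3 (M=101.961): mol = 0.29688; Al = 0.59376, O = 0.89064.
SiO2 (M=60.083): mol = 0.89476; Si = 0.89476, O = 1.78952.
ΣO = 2.97621; factor = 8/ΣO = 2.68798.
Al apfu = 0.59376 × 2.68798 = 1.596.

1.596 Al apfu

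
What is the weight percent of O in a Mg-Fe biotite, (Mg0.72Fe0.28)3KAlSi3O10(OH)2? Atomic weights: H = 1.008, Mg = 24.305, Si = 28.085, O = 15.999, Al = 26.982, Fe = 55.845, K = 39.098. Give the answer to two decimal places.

43.27 wt%

Molar mass of (Mg0.72Fe0.28)3KAlSi3O10(OH)2: 2.16×24.305 + 0.84×55.845 + 1×39.098 + 1×26.982 + 3×28.085 + 12×15.999 + 2×1.008 = 443.748 g/mol.
Mass of O per formula unit: 12 × 15.999 = 191.988 g.
Weight fraction O = 191.988 / 443.748 = 0.4327.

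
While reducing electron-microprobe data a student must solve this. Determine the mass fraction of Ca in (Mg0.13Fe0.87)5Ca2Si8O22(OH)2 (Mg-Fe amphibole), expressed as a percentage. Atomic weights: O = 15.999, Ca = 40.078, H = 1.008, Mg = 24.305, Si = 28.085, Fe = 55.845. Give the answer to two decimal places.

8.44 wt%

Molar mass of (Mg0.13Fe0.87)5Ca2Si8O22(OH)2: 0.65*24.305 + 4.35*55.845 + 2*40.078 + 8*28.085 + 24*15.999 + 2*1.008 = 949.552 g/mol.
Mass of Ca per formula unit: 2 × 40.078 = 80.156 g.
Weight fraction Ca = 80.156 / 949.552 = 0.0844.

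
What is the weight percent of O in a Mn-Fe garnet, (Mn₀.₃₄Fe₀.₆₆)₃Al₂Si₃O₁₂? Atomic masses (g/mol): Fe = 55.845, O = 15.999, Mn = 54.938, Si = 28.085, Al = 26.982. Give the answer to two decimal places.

M((Mn₀.₃₄Fe₀.₆₆)₃Al₂Si₃O₁₂) = 496.817 g/mol.
O contributes 12 × 15.999 = 191.988 g per mole.
191.988/496.817 = 0.3864 → 38.64%.

38.64 mass %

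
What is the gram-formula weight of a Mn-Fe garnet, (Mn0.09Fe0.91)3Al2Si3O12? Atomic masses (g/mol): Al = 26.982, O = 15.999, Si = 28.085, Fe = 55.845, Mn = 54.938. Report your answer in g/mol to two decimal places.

497.50 g/mol

M = 0.27×54.938 + 2.73×55.845 + 2×26.982 + 3×28.085 + 12×15.999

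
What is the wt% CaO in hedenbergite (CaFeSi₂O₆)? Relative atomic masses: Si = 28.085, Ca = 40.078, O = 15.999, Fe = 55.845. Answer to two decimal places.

22.60 wt%

Molar mass of CaFeSi₂O₆ = 1*40.078 + 1*55.845 + 2*28.085 + 6*15.999 = 248.087 g/mol.
Each formula unit contains 1 Ca, equivalent to 1/1 = 1.0000 mol CaO.
M(CaO) = 1×40.078 + 1×15.999 = 56.077 g/mol.
Mass of CaO per formula unit = 1.0000 × 56.077 = 56.077 g.
CaO wt% = 56.077 / 248.087 × 100 = 22.60%.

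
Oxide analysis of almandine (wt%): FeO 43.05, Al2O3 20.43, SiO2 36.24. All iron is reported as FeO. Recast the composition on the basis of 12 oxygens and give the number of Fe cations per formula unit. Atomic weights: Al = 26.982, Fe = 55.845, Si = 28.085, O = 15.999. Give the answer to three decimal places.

2.988 Fe apfu

FeO (M=71.844): mol = 0.59921; Fe = 0.59921, O = 0.59921.
Al2O3 (M=101.961): mol = 0.20037; Al = 0.40074, O = 0.60111.
SiO2 (M=60.083): mol = 0.60317; Si = 0.60317, O = 1.20634.
ΣO = 2.40666; factor = 12/ΣO = 4.98616.
Fe apfu = 0.59921 × 4.98616 = 2.988.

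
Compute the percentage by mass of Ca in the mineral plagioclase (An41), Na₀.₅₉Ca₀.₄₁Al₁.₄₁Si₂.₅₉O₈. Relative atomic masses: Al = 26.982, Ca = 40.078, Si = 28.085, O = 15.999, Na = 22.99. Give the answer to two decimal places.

Molar mass of Na₀.₅₉Ca₀.₄₁Al₁.₄₁Si₂.₅₉O₈: 0.59·22.99 + 0.41·40.078 + 1.41·26.982 + 2.59·28.085 + 8·15.999 = 268.773 g/mol.
Mass of Ca per formula unit: 0.41 × 40.078 = 16.432 g.
Weight fraction Ca = 16.432 / 268.773 = 0.0611.

6.11 mass %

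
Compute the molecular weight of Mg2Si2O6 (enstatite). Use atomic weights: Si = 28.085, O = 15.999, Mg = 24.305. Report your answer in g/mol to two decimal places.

200.77 g/mol

Mg: 2 × 24.305 = 48.6100
Si: 2 × 28.085 = 56.1700
O: 6 × 15.999 = 95.9940
Summing the contributions gives the formula mass.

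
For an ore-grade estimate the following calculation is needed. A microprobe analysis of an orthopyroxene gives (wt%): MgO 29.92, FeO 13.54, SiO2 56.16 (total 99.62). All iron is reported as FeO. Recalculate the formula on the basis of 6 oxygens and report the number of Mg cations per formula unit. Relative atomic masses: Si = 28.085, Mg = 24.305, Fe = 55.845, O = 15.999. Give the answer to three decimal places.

1.591 Mg apfu

MgO: 29.92/40.304 = 0.74236 mol → 0.74236 mol Mg, 0.74236 mol O.
FeO: 13.54/71.844 = 0.18846 mol → 0.18846 mol Fe, 0.18846 mol O.
SiO2: 56.16/60.083 = 0.93471 mol → 0.93471 mol Si, 1.86942 mol O.
Total oxygen = 2.80024 mol. Normalization factor = 6/2.80024 = 2.14267.
Mg per 6 O = 0.74236 × 2.14267 = 1.591.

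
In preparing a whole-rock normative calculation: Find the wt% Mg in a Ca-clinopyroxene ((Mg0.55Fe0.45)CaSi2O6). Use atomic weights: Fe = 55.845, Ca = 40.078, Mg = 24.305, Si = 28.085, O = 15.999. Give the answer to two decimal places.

Molar mass of (Mg0.55Fe0.45)CaSi2O6: 0.55·24.305 + 0.45·55.845 + 1·40.078 + 2·28.085 + 6·15.999 = 230.740 g/mol.
Mass of Mg per formula unit: 0.55 × 24.305 = 13.368 g.
Weight fraction Mg = 13.368 / 230.740 = 0.0579.

5.79 mass %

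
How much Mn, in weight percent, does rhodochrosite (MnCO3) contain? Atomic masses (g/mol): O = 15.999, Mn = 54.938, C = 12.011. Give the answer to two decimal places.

47.79 weight percent

Molar mass of MnCO3: 1×54.938 + 1×12.011 + 3×15.999 = 114.946 g/mol.
Mass of Mn per formula unit: 1 × 54.938 = 54.938 g.
Weight fraction Mn = 54.938 / 114.946 = 0.4779.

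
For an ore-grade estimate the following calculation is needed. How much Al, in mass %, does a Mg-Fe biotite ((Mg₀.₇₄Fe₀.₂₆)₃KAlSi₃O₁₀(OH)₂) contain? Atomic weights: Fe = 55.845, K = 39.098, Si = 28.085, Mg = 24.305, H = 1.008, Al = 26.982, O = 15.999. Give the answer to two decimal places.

6.11 mass %

Formula mass = 2.22*24.305 + 0.78*55.845 + 1*39.098 + 1*26.982 + 3*28.085 + 12*15.999 + 2*1.008 = 441.855 g/mol, of which 26.982 g is Al.
So Al makes up 26.982/441.855 = 0.0611 of the mass, i.e. 6.11%.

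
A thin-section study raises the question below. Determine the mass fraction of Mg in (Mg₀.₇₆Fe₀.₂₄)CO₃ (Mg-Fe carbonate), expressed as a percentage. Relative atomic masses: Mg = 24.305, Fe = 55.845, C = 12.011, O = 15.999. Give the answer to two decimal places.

Molar mass of (Mg₀.₇₆Fe₀.₂₄)CO₃: 0.76*24.305 + 0.24*55.845 + 1*12.011 + 3*15.999 = 91.883 g/mol.
Mass of Mg per formula unit: 0.76 × 24.305 = 18.472 g.
Weight fraction Mg = 18.472 / 91.883 = 0.2010.

20.10 mass %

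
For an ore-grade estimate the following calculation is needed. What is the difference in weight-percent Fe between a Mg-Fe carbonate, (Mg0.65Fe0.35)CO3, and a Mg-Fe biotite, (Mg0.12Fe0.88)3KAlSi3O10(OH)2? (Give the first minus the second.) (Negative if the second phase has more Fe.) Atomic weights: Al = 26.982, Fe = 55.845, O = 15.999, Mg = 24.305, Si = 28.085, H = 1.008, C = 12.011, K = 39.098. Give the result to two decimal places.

-8.96 percentage points

M((Mg0.65Fe0.35)CO3) = 95.352 g/mol, so wt% Fe = 19.546/95.352 × 100 = 20.50%.
M((Mg0.12Fe0.88)3KAlSi3O10(OH)2) = 500.520 g/mol, so wt% Fe = 147.431/500.520 × 100 = 29.46%.
20.50 − 29.46 = -8.96 pp.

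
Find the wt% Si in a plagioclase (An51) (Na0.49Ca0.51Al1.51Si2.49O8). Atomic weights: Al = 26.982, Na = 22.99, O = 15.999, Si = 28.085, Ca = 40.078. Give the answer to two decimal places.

25.87 weight percent

Formula mass = 0.49×22.99 + 0.51×40.078 + 1.51×26.982 + 2.49×28.085 + 8×15.999 = 270.371 g/mol, of which 69.932 g is Si.
So Si makes up 69.932/270.371 = 0.2587 of the mass, i.e. 25.87%.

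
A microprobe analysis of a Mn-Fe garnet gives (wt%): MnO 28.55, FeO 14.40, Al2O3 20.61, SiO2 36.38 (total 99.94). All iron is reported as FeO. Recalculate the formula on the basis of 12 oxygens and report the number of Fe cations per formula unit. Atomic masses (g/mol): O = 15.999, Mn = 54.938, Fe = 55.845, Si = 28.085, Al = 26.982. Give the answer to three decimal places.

MnO (M=70.937): mol = 0.40247; Mn = 0.40247, O = 0.40247.
FeO (M=71.844): mol = 0.20043; Fe = 0.20043, O = 0.20043.
Al2O3 (M=101.961): mol = 0.20214; Al = 0.40428, O = 0.60642.
SiO2 (M=60.083): mol = 0.60550; Si = 0.60550, O = 1.21100.
ΣO = 2.42032; factor = 12/ΣO = 4.95802.
Fe apfu = 0.20043 × 4.95802 = 0.994.

0.994 Fe apfu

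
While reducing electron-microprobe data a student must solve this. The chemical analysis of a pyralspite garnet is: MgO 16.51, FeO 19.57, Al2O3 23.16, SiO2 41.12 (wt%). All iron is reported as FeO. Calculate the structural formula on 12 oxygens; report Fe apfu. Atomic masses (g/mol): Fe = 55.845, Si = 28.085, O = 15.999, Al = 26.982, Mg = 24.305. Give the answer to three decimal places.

1.196 Fe apfu

MgO: 16.51/40.304 = 0.40964 mol → 0.40964 mol Mg, 0.40964 mol O.
FeO: 19.57/71.844 = 0.27240 mol → 0.27240 mol Fe, 0.27240 mol O.
Al2O3: 23.16/101.961 = 0.22715 mol → 0.45430 mol Al, 0.68145 mol O.
SiO2: 41.12/60.083 = 0.68439 mol → 0.68439 mol Si, 1.36878 mol O.
Total oxygen = 2.73227 mol. Normalization factor = 12/2.73227 = 4.39195.
Fe per 12 O = 0.27240 × 4.39195 = 1.196.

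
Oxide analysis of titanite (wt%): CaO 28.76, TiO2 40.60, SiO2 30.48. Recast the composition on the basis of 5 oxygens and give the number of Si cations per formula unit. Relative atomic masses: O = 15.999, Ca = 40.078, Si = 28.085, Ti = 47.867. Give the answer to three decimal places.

0.997 Si apfu

CaO (M=56.077): mol = 0.51287; Ca = 0.51287, O = 0.51287.
TiO2 (M=79.865): mol = 0.50836; Ti = 0.50836, O = 1.01672.
SiO2 (M=60.083): mol = 0.50730; Si = 0.50730, O = 1.01460.
ΣO = 2.54419; factor = 5/ΣO = 1.96526.
Si apfu = 0.50730 × 1.96526 = 0.997.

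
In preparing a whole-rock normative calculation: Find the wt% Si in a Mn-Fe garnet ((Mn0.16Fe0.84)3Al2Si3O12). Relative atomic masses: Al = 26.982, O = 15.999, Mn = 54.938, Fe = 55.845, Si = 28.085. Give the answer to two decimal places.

16.94 weight percent

Molar mass of (Mn0.16Fe0.84)3Al2Si3O12: 0.48·54.938 + 2.52·55.845 + 2·26.982 + 3·28.085 + 12·15.999 = 497.307 g/mol.
Mass of Si per formula unit: 3 × 28.085 = 84.255 g.
Weight fraction Si = 84.255 / 497.307 = 0.1694.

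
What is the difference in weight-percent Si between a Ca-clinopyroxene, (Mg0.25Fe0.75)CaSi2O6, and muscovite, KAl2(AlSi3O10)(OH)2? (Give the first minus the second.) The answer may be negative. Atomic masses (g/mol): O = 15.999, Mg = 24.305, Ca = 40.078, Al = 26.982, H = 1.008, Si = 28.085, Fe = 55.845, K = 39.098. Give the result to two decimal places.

2.23 percentage points

Si in (Mg0.25Fe0.75)CaSi2O6: molar mass 240.202 g/mol; 2×28.085 = 56.170 g → 23.38 wt%.
Si in KAl2(AlSi3O10)(OH)2: molar mass 398.303 g/mol; 3×28.085 = 84.255 g → 21.15 wt%.
Difference = 23.38 − 21.15 = 2.23 percentage points.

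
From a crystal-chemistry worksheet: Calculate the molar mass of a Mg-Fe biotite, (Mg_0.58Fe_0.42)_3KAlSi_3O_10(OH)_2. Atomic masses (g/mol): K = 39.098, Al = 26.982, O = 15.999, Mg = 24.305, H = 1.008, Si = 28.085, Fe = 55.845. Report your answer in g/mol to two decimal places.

The formula mass is the sum 1.74·24.305 + 1.26·55.845 + 1·39.098 + 1·26.982 + 3·28.085 + 12·15.999 + 2·1.008.

456.99 g/mol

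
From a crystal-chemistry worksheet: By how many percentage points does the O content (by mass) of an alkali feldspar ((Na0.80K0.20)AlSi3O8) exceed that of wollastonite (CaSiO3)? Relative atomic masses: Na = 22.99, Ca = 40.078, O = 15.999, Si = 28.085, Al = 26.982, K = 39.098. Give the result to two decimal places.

6.90 percentage points

First mineral: 127.992 g O in 265.441 g formula = 48.22 wt% O.
Second mineral: 47.997 g O in 116.160 g formula = 41.32 wt% O.
48.22% − 41.32% gives a difference of 6.90 percentage points.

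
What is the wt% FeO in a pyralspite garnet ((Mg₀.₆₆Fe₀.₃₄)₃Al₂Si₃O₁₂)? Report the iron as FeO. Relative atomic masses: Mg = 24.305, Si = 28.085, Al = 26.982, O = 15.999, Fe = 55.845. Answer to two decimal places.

M((Mg₀.₆₆Fe₀.₃₄)₃Al₂Si₃O₁₂) = 435.293 g/mol; M(FeO) = 71.844 g/mol.
Moles FeO per formula unit = 1.02 Fe ÷ 1 = 1.0200.
FeO fraction = (1.0200 × 71.844) / 435.293 = 73.281/435.293 = 0.1683.

16.83 wt%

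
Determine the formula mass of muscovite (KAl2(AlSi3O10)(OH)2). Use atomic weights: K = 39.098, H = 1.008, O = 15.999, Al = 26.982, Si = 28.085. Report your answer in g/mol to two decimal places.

The formula mass is the sum 1·39.098 + 3·26.982 + 3·28.085 + 12·15.999 + 2·1.008.

398.30 g/mol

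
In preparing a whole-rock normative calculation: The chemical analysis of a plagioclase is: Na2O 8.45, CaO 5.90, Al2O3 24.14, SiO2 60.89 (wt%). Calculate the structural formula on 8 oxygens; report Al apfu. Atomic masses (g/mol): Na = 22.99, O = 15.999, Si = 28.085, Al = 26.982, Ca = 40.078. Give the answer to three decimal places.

1.272 Al apfu

8.45 wt% Na2O ÷ 61.979 g/mol = 0.13634 mol, giving 0.27268 Na and 0.13634 O.
5.90 wt% CaO ÷ 56.077 g/mol = 0.10521 mol, giving 0.10521 Ca and 0.10521 O.
24.14 wt% Al2O3 ÷ 101.961 g/mol = 0.23676 mol, giving 0.47352 Al and 0.71028 O.
60.89 wt% SiO2 ÷ 60.083 g/mol = 1.01343 mol, giving 1.01343 Si and 2.02686 O.
Oxygen sums to 2.97869; scaling by 8/2.97869 = 2.68574 puts the formula on 8 O.
Al: 0.47352 × 2.68574 = 1.272 atoms per formula unit.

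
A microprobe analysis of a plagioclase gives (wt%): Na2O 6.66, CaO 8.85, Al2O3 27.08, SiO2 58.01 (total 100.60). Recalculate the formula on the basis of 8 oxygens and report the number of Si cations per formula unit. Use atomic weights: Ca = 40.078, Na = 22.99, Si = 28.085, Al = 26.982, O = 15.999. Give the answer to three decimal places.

Na2O (M=61.979): mol = 0.10746; Na = 0.21492, O = 0.10746.
CaO (M=56.077): mol = 0.15782; Ca = 0.15782, O = 0.15782.
Al2O3 (M=101.961): mol = 0.26559; Al = 0.53118, O = 0.79677.
SiO2 (M=60.083): mol = 0.96550; Si = 0.96550, O = 1.93100.
ΣO = 2.99305; factor = 8/ΣO = 2.67286.
Si apfu = 0.96550 × 2.67286 = 2.581.

2.581 Si apfu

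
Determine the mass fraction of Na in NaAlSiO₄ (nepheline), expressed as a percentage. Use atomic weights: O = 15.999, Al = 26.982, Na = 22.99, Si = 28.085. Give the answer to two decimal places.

16.18 mass %

M(NaAlSiO₄) = 142.053 g/mol.
Na contributes 1 × 22.99 = 22.990 g per mole.
22.990/142.053 = 0.1618 → 16.18%.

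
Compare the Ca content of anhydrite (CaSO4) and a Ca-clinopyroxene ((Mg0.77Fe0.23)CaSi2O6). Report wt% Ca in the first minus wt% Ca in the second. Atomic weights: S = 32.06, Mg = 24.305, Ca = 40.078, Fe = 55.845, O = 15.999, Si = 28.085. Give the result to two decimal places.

11.53 percentage points

First mineral: 40.078 g Ca in 136.134 g formula = 29.44 wt% Ca.
Second mineral: 40.078 g Ca in 223.801 g formula = 17.91 wt% Ca.
29.44% − 17.91% gives a difference of 11.53 percentage points.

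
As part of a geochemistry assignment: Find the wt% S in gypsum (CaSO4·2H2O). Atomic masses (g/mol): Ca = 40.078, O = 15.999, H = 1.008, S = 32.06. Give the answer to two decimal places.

M(CaSO4·2H2O) = 172.164 g/mol.
S contributes 1 × 32.06 = 32.060 g per mole.
32.060/172.164 = 0.1862 → 18.62%.

18.62 wt%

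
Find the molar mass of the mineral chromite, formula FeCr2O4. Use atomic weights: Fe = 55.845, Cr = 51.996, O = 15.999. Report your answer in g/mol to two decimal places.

Fe: 1 × 55.845 = 55.8450
Cr: 2 × 51.996 = 103.9920
O: 4 × 15.999 = 63.9960
Summing the contributions gives the formula mass.

223.83 g/mol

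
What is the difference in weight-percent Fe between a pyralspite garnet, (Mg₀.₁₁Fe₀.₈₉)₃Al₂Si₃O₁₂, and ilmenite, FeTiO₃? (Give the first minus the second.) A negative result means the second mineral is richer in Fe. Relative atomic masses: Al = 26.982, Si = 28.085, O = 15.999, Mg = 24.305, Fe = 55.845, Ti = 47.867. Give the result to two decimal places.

-6.21 percentage points

Fe in (Mg₀.₁₁Fe₀.₈₉)₃Al₂Si₃O₁₂: molar mass 487.334 g/mol; 2.67×55.845 = 149.106 g → 30.60 wt%.
Fe in FeTiO₃: molar mass 151.709 g/mol; 1×55.845 = 55.845 g → 36.81 wt%.
Difference = 30.60 − 36.81 = -6.21 percentage points.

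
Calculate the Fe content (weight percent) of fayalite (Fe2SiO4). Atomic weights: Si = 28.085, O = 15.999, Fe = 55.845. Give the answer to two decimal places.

Formula mass = 2·55.845 + 1·28.085 + 4·15.999 = 203.771 g/mol, of which 111.690 g is Fe.
So Fe makes up 111.690/203.771 = 0.5481 of the mass, i.e. 54.81%.

54.81 weight percent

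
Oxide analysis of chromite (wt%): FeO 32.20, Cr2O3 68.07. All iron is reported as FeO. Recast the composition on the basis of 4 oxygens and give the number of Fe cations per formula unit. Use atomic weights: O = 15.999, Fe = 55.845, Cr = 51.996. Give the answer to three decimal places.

32.20 wt% FeO ÷ 71.844 g/mol = 0.44819 mol, giving 0.44819 Fe and 0.44819 O.
68.07 wt% Cr2O3 ÷ 151.989 g/mol = 0.44786 mol, giving 0.89572 Cr and 1.34358 O.
Oxygen sums to 1.79177; scaling by 4/1.79177 = 2.23243 puts the formula on 4 O.
Fe: 0.44819 × 2.23243 = 1.001 atoms per formula unit.

1.001 Fe apfu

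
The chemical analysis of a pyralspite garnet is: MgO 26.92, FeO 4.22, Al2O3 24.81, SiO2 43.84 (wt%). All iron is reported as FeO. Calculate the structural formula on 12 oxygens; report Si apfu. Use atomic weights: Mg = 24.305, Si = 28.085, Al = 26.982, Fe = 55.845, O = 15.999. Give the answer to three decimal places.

MgO (M=40.304): mol = 0.66792; Mg = 0.66792, O = 0.66792.
FeO (M=71.844): mol = 0.05874; Fe = 0.05874, O = 0.05874.
Al2O3 (M=101.961): mol = 0.24333; Al = 0.48666, O = 0.72999.
SiO2 (M=60.083): mol = 0.72966; Si = 0.72966, O = 1.45932.
ΣO = 2.91597; factor = 12/ΣO = 4.11527.
Si apfu = 0.72966 × 4.11527 = 3.003.

3.003 Si apfu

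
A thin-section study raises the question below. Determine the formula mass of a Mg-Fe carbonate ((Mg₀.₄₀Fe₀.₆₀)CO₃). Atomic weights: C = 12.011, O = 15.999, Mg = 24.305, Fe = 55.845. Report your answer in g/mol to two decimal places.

103.24 g/mol

The formula mass is the sum 0.40*24.305 + 0.60*55.845 + 1*12.011 + 3*15.999.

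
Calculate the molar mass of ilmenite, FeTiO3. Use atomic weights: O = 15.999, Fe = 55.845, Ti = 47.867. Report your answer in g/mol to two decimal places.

151.71 g/mol

Fe: 1 × 55.845 = 55.8450
Ti: 1 × 47.867 = 47.8670
O: 3 × 15.999 = 47.9970
Summing the contributions gives the formula mass.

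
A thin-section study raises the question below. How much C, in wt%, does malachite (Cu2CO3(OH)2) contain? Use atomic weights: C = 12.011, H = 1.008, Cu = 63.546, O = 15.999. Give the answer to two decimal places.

5.43 wt%

Formula mass = 2×63.546 + 1×12.011 + 5×15.999 + 2×1.008 = 221.114 g/mol, of which 12.011 g is C.
So C makes up 12.011/221.114 = 0.0543 of the mass, i.e. 5.43%.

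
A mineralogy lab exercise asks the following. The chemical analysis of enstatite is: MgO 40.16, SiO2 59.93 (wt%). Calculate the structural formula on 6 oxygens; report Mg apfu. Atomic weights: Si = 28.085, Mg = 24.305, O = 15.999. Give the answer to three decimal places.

40.16 wt% MgO ÷ 40.304 g/mol = 0.99643 mol, giving 0.99643 Mg and 0.99643 O.
59.93 wt% SiO2 ÷ 60.083 g/mol = 0.99745 mol, giving 0.99745 Si and 1.99490 O.
Oxygen sums to 2.99133; scaling by 6/2.99133 = 2.00580 puts the formula on 6 O.
Mg: 0.99643 × 2.00580 = 1.999 atoms per formula unit.

1.999 Mg apfu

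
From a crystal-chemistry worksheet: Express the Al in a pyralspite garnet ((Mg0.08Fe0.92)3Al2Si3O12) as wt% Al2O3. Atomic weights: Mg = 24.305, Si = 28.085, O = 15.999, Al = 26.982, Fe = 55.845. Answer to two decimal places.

Formula mass = 490.172 g/mol.
2 Al → 1.0000 mol Al2O3 per formula unit; M(Al2O3) = 101.961, so Al2O3 mass = 101.961 g.
101.961/490.172 × 100 = 20.80 wt%.

20.80 wt%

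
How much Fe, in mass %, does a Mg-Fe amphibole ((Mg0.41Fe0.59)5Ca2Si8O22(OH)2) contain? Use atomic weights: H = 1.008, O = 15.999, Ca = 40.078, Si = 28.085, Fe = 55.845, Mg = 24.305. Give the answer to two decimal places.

18.20 mass %

Molar mass of (Mg0.41Fe0.59)5Ca2Si8O22(OH)2: 2.05·24.305 + 2.95·55.845 + 2·40.078 + 8·28.085 + 24·15.999 + 2·1.008 = 905.396 g/mol.
Mass of Fe per formula unit: 2.95 × 55.845 = 164.743 g.
Weight fraction Fe = 164.743 / 905.396 = 0.1820.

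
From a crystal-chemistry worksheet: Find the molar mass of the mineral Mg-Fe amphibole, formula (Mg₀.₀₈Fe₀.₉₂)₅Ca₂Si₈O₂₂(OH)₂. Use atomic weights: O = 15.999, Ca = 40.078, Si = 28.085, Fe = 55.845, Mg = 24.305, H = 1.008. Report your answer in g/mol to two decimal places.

M = 0.40(24.305) + 4.60(55.845) + 2(40.078) + 8(28.085) + 24(15.999) + 2(1.008)

957.44 g/mol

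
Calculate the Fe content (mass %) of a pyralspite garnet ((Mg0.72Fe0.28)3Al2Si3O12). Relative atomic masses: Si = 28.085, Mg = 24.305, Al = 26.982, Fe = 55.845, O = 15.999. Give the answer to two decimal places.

10.92 mass %

Molar mass of (Mg0.72Fe0.28)3Al2Si3O12: 2.16·24.305 + 0.84·55.845 + 2·26.982 + 3·28.085 + 12·15.999 = 429.616 g/mol.
Mass of Fe per formula unit: 0.84 × 55.845 = 46.910 g.
Weight fraction Fe = 46.910 / 429.616 = 0.1092.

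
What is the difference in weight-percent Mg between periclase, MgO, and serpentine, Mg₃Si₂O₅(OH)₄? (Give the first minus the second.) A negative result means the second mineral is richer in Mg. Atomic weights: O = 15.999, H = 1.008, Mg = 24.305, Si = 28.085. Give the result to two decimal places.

M(MgO) = 40.304 g/mol, so wt% Mg = 24.305/40.304 × 100 = 60.30%.
M(Mg₃Si₂O₅(OH)₄) = 277.108 g/mol, so wt% Mg = 72.915/277.108 × 100 = 26.31%.
60.30 − 26.31 = 33.99 pp.

33.99 percentage points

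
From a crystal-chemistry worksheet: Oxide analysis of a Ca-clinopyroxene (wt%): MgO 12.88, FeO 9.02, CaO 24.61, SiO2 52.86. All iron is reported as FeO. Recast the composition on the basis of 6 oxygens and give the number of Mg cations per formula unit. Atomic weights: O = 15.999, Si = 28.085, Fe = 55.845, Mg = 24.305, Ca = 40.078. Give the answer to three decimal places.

MgO: 12.88/40.304 = 0.31957 mol → 0.31957 mol Mg, 0.31957 mol O.
FeO: 9.02/71.844 = 0.12555 mol → 0.12555 mol Fe, 0.12555 mol O.
CaO: 24.61/56.077 = 0.43886 mol → 0.43886 mol Ca, 0.43886 mol O.
SiO2: 52.86/60.083 = 0.87978 mol → 0.87978 mol Si, 1.75956 mol O.
Total oxygen = 2.64354 mol. Normalization factor = 6/2.64354 = 2.26968.
Mg per 6 O = 0.31957 × 2.26968 = 0.725.

0.725 Mg apfu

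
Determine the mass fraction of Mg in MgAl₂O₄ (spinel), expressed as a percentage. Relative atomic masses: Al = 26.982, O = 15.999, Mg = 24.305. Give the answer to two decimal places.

M(MgAl₂O₄) = 142.265 g/mol.
Mg contributes 1 × 24.305 = 24.305 g per mole.
24.305/142.265 = 0.1708 → 17.08%.

17.08 wt%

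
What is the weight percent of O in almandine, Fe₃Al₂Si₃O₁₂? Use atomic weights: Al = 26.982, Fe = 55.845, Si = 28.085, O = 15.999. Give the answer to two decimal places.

M(Fe₃Al₂Si₃O₁₂) = 497.742 g/mol.
O contributes 12 × 15.999 = 191.988 g per mole.
191.988/497.742 = 0.3857 → 38.57%.

38.57 weight percent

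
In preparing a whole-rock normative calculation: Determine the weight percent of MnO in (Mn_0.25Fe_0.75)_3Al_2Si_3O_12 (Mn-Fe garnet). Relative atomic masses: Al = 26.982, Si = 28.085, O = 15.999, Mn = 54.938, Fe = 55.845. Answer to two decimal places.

M((Mn_0.25Fe_0.75)_3Al_2Si_3O_12) = 497.062 g/mol; M(MnO) = 70.937 g/mol.
Moles MnO per formula unit = 0.75 Mn ÷ 1 = 0.7500.
MnO fraction = (0.7500 × 70.937) / 497.062 = 53.203/497.062 = 0.1070.

10.70 wt%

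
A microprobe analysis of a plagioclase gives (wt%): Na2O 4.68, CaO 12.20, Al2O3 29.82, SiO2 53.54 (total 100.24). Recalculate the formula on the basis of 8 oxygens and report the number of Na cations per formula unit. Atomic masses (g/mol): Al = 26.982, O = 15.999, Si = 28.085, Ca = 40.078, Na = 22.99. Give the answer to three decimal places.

Na2O: 4.68/61.979 = 0.07551 mol → 0.15102 mol Na, 0.07551 mol O.
CaO: 12.20/56.077 = 0.21756 mol → 0.21756 mol Ca, 0.21756 mol O.
Al2O3: 29.82/101.961 = 0.29246 mol → 0.58492 mol Al, 0.87738 mol O.
SiO2: 53.54/60.083 = 0.89110 mol → 0.89110 mol Si, 1.78220 mol O.
Total oxygen = 2.95265 mol. Normalization factor = 8/2.95265 = 2.70943.
Na per 8 O = 0.15102 × 2.70943 = 0.409.

0.409 Na apfu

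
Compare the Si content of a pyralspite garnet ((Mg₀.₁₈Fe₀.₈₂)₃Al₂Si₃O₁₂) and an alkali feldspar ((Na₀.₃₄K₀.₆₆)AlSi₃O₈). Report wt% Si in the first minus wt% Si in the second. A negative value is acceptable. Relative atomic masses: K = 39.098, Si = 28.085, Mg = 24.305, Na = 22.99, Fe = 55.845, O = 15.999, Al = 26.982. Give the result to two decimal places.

Si in (Mg₀.₁₈Fe₀.₈₂)₃Al₂Si₃O₁₂: molar mass 480.710 g/mol; 3×28.085 = 84.255 g → 17.53 wt%.
Si in (Na₀.₃₄K₀.₆₆)AlSi₃O₈: molar mass 272.850 g/mol; 3×28.085 = 84.255 g → 30.88 wt%.
Difference = 17.53 − 30.88 = -13.35 percentage points.

-13.35 percentage points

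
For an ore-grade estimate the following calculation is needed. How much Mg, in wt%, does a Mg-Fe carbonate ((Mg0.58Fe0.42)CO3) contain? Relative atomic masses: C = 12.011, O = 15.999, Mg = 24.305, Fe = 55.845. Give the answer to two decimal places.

Molar mass of (Mg0.58Fe0.42)CO3: 0.58×24.305 + 0.42×55.845 + 1×12.011 + 3×15.999 = 97.560 g/mol.
Mass of Mg per formula unit: 0.58 × 24.305 = 14.097 g.
Weight fraction Mg = 14.097 / 97.560 = 0.1445.

14.45 wt%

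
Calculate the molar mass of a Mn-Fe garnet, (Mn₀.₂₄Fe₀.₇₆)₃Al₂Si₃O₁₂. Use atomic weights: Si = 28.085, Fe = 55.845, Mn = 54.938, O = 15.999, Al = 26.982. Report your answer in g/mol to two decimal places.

The formula mass is the sum 0.72(54.938) + 2.28(55.845) + 2(26.982) + 3(28.085) + 12(15.999).

497.09 g/mol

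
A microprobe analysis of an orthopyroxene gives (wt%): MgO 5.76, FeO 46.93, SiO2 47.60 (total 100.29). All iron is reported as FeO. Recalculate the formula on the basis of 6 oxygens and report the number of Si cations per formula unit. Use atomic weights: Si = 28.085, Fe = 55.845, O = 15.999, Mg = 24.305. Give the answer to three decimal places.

MgO: 5.76/40.304 = 0.14291 mol → 0.14291 mol Mg, 0.14291 mol O.
FeO: 46.93/71.844 = 0.65322 mol → 0.65322 mol Fe, 0.65322 mol O.
SiO2: 47.60/60.083 = 0.79224 mol → 0.79224 mol Si, 1.58448 mol O.
Total oxygen = 2.38061 mol. Normalization factor = 6/2.38061 = 2.52036.
Si per 6 O = 0.79224 × 2.52036 = 1.997.

1.997 Si apfu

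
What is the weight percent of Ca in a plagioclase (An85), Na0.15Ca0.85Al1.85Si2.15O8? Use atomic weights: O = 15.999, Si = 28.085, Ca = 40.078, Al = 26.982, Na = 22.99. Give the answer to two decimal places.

M(Na0.15Ca0.85Al1.85Si2.15O8) = 275.806 g/mol.
Ca contributes 0.85 × 40.078 = 34.066 g per mole.
34.066/275.806 = 0.1235 → 12.35%.

12.35 mass %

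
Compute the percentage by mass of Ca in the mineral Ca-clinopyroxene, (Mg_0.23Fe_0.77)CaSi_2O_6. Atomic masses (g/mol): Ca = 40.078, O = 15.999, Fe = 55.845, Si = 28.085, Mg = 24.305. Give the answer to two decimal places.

Formula mass = 0.23×24.305 + 0.77×55.845 + 1×40.078 + 2×28.085 + 6×15.999 = 240.833 g/mol, of which 40.078 g is Ca.
So Ca makes up 40.078/240.833 = 0.1664 of the mass, i.e. 16.64%.

16.64 weight percent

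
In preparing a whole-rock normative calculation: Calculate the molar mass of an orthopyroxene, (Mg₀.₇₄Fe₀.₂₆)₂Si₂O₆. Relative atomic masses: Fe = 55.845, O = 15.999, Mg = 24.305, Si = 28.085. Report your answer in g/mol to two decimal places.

Mg: 1.48 × 24.305 = 35.9714
Fe: 0.52 × 55.845 = 29.0394
Si: 2 × 28.085 = 56.1700
O: 6 × 15.999 = 95.9940
Summing the contributions gives the formula mass.

217.17 g/mol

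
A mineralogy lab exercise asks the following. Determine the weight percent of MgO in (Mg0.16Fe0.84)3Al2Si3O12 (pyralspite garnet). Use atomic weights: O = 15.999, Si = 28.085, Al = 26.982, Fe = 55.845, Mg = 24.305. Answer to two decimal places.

4.01 wt%

Molar mass of (Mg0.16Fe0.84)3Al2Si3O12 = 0.48×24.305 + 2.52×55.845 + 2×26.982 + 3×28.085 + 12×15.999 = 482.603 g/mol.
Each formula unit contains 0.48 Mg, equivalent to 0.48/1 = 0.4800 mol MgO.
M(MgO) = 1×24.305 + 1×15.999 = 40.304 g/mol.
Mass of MgO per formula unit = 0.4800 × 40.304 = 19.346 g.
MgO wt% = 19.346 / 482.603 × 100 = 4.01%.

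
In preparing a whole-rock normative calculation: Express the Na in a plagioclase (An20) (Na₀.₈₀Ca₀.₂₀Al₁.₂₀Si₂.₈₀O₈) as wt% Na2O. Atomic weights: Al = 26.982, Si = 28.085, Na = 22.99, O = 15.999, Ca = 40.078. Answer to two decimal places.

Formula mass = 265.416 g/mol.
0.80 Na → 0.4000 mol Na2O per formula unit; M(Na2O) = 61.979, so Na2O mass = 24.792 g.
24.792/265.416 × 100 = 9.34 wt%.

9.34 wt%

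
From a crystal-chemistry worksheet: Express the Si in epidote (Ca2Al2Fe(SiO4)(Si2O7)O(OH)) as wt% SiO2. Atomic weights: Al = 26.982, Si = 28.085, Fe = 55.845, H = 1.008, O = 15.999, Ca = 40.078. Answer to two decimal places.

37.30 wt%

M(Ca2Al2Fe(SiO4)(Si2O7)O(OH)) = 483.215 g/mol; M(SiO2) = 60.083 g/mol.
Moles SiO2 per formula unit = 3 Si ÷ 1 = 3.0000.
SiO2 fraction = (3.0000 × 60.083) / 483.215 = 180.249/483.215 = 0.3730.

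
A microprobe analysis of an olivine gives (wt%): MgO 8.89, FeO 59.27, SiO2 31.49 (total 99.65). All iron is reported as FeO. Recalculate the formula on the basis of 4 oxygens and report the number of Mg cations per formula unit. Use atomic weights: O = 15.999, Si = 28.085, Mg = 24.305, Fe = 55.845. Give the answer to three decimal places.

8.89 wt% MgO ÷ 40.304 g/mol = 0.22057 mol, giving 0.22057 Mg and 0.22057 O.
59.27 wt% FeO ÷ 71.844 g/mol = 0.82498 mol, giving 0.82498 Fe and 0.82498 O.
31.49 wt% SiO2 ÷ 60.083 g/mol = 0.52411 mol, giving 0.52411 Si and 1.04822 O.
Oxygen sums to 2.09377; scaling by 4/2.09377 = 1.91043 puts the formula on 4 O.
Mg: 0.22057 × 1.91043 = 0.421 atoms per formula unit.

0.421 Mg apfu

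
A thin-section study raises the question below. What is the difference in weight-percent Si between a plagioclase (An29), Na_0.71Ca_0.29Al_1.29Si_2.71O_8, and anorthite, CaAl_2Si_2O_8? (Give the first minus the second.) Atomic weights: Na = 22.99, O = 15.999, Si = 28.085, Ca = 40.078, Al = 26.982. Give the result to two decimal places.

First mineral: 76.110 g Si in 266.855 g formula = 28.52 wt% Si.
Second mineral: 56.170 g Si in 278.204 g formula = 20.19 wt% Si.
28.52% − 20.19% gives a difference of 8.33 percentage points.

8.33 percentage points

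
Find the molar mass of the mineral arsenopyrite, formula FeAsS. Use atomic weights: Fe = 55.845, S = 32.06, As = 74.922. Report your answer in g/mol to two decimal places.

162.83 g/mol

The formula mass is the sum 1(55.845) + 1(74.922) + 1(32.06).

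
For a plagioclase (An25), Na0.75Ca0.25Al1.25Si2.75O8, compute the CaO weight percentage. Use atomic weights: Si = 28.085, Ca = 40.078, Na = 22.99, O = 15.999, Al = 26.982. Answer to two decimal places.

M(Na0.75Ca0.25Al1.25Si2.75O8) = 266.215 g/mol; M(CaO) = 56.077 g/mol.
Moles CaO per formula unit = 0.25 Ca ÷ 1 = 0.2500.
CaO fraction = (0.2500 × 56.077) / 266.215 = 14.019/266.215 = 0.0527.

5.27 wt%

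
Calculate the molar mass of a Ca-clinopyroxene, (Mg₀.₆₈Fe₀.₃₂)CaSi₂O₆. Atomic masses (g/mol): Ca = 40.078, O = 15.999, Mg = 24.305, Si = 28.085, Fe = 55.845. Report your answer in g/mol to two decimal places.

Mg: 0.68 × 24.305 = 16.5274
Fe: 0.32 × 55.845 = 17.8704
Ca: 1 × 40.078 = 40.0780
Si: 2 × 28.085 = 56.1700
O: 6 × 15.999 = 95.9940
Summing the contributions gives the formula mass.

226.64 g/mol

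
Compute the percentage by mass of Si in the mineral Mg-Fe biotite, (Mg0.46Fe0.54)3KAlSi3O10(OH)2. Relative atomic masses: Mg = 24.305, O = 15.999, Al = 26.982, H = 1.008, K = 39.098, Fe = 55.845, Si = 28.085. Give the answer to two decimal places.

17.99 weight percent

M((Mg0.46Fe0.54)3KAlSi3O10(OH)2) = 468.349 g/mol.
Si contributes 3 × 28.085 = 84.255 g per mole.
84.255/468.349 = 0.1799 → 17.99%.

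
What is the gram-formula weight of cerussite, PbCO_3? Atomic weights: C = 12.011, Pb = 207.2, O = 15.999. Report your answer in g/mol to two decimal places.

The formula mass is the sum 1(207.2) + 1(12.011) + 3(15.999).

267.21 g/mol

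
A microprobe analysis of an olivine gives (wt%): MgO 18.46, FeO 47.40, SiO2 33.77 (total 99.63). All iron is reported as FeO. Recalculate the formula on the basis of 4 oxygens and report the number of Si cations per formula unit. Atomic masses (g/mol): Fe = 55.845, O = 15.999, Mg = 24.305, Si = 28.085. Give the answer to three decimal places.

18.46 wt% MgO ÷ 40.304 g/mol = 0.45802 mol, giving 0.45802 Mg and 0.45802 O.
47.40 wt% FeO ÷ 71.844 g/mol = 0.65976 mol, giving 0.65976 Fe and 0.65976 O.
33.77 wt% SiO2 ÷ 60.083 g/mol = 0.56206 mol, giving 0.56206 Si and 1.12412 O.
Oxygen sums to 2.24190; scaling by 4/2.24190 = 1.78420 puts the formula on 4 O.
Si: 0.56206 × 1.78420 = 1.003 atoms per formula unit.

1.003 Si apfu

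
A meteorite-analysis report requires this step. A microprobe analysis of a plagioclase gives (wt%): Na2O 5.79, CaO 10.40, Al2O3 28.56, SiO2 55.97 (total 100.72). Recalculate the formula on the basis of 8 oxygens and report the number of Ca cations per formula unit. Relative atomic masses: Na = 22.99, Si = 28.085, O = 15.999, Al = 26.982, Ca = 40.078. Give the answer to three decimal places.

Na2O: 5.79/61.979 = 0.09342 mol → 0.18684 mol Na, 0.09342 mol O.
CaO: 10.40/56.077 = 0.18546 mol → 0.18546 mol Ca, 0.18546 mol O.
Al2O3: 28.56/101.961 = 0.28011 mol → 0.56022 mol Al, 0.84033 mol O.
SiO2: 55.97/60.083 = 0.93154 mol → 0.93154 mol Si, 1.86308 mol O.
Total oxygen = 2.98229 mol. Normalization factor = 8/2.98229 = 2.68250.
Ca per 8 O = 0.18546 × 2.68250 = 0.497.

0.497 Ca apfu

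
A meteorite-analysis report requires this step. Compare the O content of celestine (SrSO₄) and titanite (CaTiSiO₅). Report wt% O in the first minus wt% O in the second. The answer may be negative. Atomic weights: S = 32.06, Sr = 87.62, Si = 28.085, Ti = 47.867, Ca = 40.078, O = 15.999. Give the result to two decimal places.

M(SrSO₄) = 183.676 g/mol, so wt% O = 63.996/183.676 × 100 = 34.84%.
M(CaTiSiO₅) = 196.025 g/mol, so wt% O = 79.995/196.025 × 100 = 40.81%.
34.84 − 40.81 = -5.97 pp.

-5.97 percentage points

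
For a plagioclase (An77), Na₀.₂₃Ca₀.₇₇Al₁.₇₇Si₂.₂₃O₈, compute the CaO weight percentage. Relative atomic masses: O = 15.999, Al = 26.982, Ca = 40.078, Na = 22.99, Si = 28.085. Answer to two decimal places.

M(Na₀.₂₃Ca₀.₇₇Al₁.₇₇Si₂.₂₃O₈) = 274.527 g/mol; M(CaO) = 56.077 g/mol.
Moles CaO per formula unit = 0.77 Ca ÷ 1 = 0.7700.
CaO fraction = (0.7700 × 56.077) / 274.527 = 43.179/274.527 = 0.1573.

15.73 wt%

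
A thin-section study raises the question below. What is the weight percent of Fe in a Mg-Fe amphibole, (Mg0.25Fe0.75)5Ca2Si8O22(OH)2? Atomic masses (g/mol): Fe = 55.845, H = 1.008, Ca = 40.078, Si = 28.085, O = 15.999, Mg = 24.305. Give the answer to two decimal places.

Formula mass = 1.25×24.305 + 3.75×55.845 + 2×40.078 + 8×28.085 + 24×15.999 + 2×1.008 = 930.628 g/mol, of which 209.419 g is Fe.
So Fe makes up 209.419/930.628 = 0.2250 of the mass, i.e. 22.50%.

22.50 weight percent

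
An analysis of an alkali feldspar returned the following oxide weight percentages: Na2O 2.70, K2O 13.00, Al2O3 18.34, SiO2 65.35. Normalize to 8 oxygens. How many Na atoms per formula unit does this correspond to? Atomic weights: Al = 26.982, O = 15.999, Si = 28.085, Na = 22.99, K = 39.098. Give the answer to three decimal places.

Na2O (M=61.979): mol = 0.04356; Na = 0.08712, O = 0.04356.
K2O (M=94.195): mol = 0.13801; K = 0.27602, O = 0.13801.
Al2O3 (M=101.961): mol = 0.17987; Al = 0.35974, O = 0.53961.
SiO2 (M=60.083): mol = 1.08766; Si = 1.08766, O = 2.17532.
ΣO = 2.89650; factor = 8/ΣO = 2.76195.
Na apfu = 0.08712 × 2.76195 = 0.241.

0.241 Na apfu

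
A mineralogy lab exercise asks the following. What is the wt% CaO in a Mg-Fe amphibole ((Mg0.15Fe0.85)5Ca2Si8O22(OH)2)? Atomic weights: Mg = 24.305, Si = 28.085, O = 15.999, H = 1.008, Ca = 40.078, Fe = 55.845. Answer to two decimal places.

Molar mass of (Mg0.15Fe0.85)5Ca2Si8O22(OH)2 = 0.75×24.305 + 4.25×55.845 + 2×40.078 + 8×28.085 + 24×15.999 + 2×1.008 = 946.398 g/mol.
Each formula unit contains 2 Ca, equivalent to 2/1 = 2.0000 mol CaO.
M(CaO) = 1×40.078 + 1×15.999 = 56.077 g/mol.
Mass of CaO per formula unit = 2.0000 × 56.077 = 112.154 g.
CaO wt% = 112.154 / 946.398 × 100 = 11.85%.

11.85 wt%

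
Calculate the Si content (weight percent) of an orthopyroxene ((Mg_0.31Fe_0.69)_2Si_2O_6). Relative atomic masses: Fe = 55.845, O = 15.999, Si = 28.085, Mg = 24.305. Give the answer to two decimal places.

Formula mass = 0.62×24.305 + 1.38×55.845 + 2×28.085 + 6×15.999 = 244.299 g/mol, of which 56.170 g is Si.
So Si makes up 56.170/244.299 = 0.2299 of the mass, i.e. 22.99%.

22.99 weight percent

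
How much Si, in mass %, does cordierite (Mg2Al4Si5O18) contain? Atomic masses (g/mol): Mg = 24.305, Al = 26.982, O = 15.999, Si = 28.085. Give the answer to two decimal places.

Molar mass of Mg2Al4Si5O18: 2×24.305 + 4×26.982 + 5×28.085 + 18×15.999 = 584.945 g/mol.
Mass of Si per formula unit: 5 × 28.085 = 140.425 g.
Weight fraction Si = 140.425 / 584.945 = 0.2401.

24.01 mass %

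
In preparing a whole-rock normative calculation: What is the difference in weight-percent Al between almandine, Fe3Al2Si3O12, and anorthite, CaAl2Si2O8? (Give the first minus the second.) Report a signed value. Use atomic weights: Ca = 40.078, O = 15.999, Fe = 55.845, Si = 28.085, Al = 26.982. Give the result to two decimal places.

-8.56 percentage points

First mineral: 53.964 g Al in 497.742 g formula = 10.84 wt% Al.
Second mineral: 53.964 g Al in 278.204 g formula = 19.40 wt% Al.
10.84% − 19.40% gives a difference of -8.56 percentage points.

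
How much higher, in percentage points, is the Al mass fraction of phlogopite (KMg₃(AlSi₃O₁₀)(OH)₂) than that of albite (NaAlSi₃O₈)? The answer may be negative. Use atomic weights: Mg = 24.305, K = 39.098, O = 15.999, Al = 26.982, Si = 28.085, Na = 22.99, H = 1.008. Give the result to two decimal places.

Al in KMg₃(AlSi₃O₁₀)(OH)₂: molar mass 417.254 g/mol; 1×26.982 = 26.982 g → 6.47 wt%.
Al in NaAlSi₃O₈: molar mass 262.219 g/mol; 1×26.982 = 26.982 g → 10.29 wt%.
Difference = 6.47 − 10.29 = -3.82 percentage points.

-3.82 percentage points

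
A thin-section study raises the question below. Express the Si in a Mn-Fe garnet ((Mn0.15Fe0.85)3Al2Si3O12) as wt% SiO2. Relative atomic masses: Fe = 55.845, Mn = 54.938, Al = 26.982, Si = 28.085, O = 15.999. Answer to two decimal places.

Molar mass of (Mn0.15Fe0.85)3Al2Si3O12 = 0.45×54.938 + 2.55×55.845 + 2×26.982 + 3×28.085 + 12×15.999 = 497.334 g/mol.
Each formula unit contains 3 Si, equivalent to 3/1 = 3.0000 mol SiO2.
M(SiO2) = 1×28.085 + 2×15.999 = 60.083 g/mol.
Mass of SiO2 per formula unit = 3.0000 × 60.083 = 180.249 g.
SiO2 wt% = 180.249 / 497.334 × 100 = 36.24%.

36.24 wt%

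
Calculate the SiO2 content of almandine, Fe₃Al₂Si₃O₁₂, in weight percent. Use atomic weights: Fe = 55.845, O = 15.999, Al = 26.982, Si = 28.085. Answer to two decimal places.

Molar mass of Fe₃Al₂Si₃O₁₂ = 3*55.845 + 2*26.982 + 3*28.085 + 12*15.999 = 497.742 g/mol.
Each formula unit contains 3 Si, equivalent to 3/1 = 3.0000 mol SiO2.
M(SiO2) = 1×28.085 + 2×15.999 = 60.083 g/mol.
Mass of SiO2 per formula unit = 3.0000 × 60.083 = 180.249 g.
SiO2 wt% = 180.249 / 497.742 × 100 = 36.21%.

36.21 wt%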